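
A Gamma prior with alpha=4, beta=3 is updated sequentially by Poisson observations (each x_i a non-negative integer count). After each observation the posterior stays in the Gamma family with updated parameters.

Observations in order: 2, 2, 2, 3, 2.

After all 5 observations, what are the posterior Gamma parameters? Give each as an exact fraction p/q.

alpha=15, beta=8

obs 1: x=2 → posterior Gamma(6, 4)
obs 2: x=2 → posterior Gamma(8, 5)
obs 3: x=2 → posterior Gamma(10, 6)
obs 4: x=3 → posterior Gamma(13, 7)
obs 5: x=2 → posterior Gamma(15, 8)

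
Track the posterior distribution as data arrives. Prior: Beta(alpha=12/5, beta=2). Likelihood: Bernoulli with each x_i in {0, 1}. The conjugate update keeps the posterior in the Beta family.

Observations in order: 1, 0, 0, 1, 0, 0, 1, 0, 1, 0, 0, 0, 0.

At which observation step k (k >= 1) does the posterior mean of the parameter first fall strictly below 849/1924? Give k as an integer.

k = 6

obs 1: x=1 → posterior Beta(17/5, 2)
obs 2: x=0 → posterior Beta(17/5, 3)
obs 3: x=0 → posterior Beta(17/5, 4)
obs 4: x=1 → posterior Beta(22/5, 4)
obs 5: x=0 → posterior Beta(22/5, 5)
obs 6: x=0 → posterior Beta(22/5, 6)
obs 7: x=1 → posterior Beta(27/5, 6)
obs 8: x=0 → posterior Beta(27/5, 7)
obs 9: x=1 → posterior Beta(32/5, 7)
obs 10: x=0 → posterior Beta(32/5, 8)
obs 11: x=0 → posterior Beta(32/5, 9)
obs 12: x=0 → posterior Beta(32/5, 10)
obs 13: x=0 → posterior Beta(32/5, 11)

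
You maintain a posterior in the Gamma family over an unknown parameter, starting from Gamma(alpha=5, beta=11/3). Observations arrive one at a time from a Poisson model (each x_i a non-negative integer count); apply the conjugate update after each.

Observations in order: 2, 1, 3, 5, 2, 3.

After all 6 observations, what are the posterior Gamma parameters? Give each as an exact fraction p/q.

alpha=21, beta=29/3

obs 1: x=2 → posterior Gamma(7, 14/3)
obs 2: x=1 → posterior Gamma(8, 17/3)
obs 3: x=3 → posterior Gamma(11, 20/3)
obs 4: x=5 → posterior Gamma(16, 23/3)
obs 5: x=2 → posterior Gamma(18, 26/3)
obs 6: x=3 → posterior Gamma(21, 29/3)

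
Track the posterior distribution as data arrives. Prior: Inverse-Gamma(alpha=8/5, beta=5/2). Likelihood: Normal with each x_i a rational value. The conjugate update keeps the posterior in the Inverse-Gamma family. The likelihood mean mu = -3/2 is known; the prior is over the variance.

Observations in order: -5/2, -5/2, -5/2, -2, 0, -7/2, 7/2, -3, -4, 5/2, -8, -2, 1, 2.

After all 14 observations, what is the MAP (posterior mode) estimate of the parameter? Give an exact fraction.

625/96

obs 1: x=-5/2 → posterior Inverse-Gamma(21/10, 3)
obs 2: x=-5/2 → posterior Inverse-Gamma(13/5, 7/2)
obs 3: x=-5/2 → posterior Inverse-Gamma(31/10, 4)
obs 4: x=-2 → posterior Inverse-Gamma(18/5, 33/8)
obs 5: x=0 → posterior Inverse-Gamma(41/10, 21/4)
obs 6: x=-7/2 → posterior Inverse-Gamma(23/5, 29/4)
obs 7: x=7/2 → posterior Inverse-Gamma(51/10, 79/4)
obs 8: x=-3 → posterior Inverse-Gamma(28/5, 167/8)
obs 9: x=-4 → posterior Inverse-Gamma(61/10, 24)
obs 10: x=5/2 → posterior Inverse-Gamma(33/5, 32)
obs 11: x=-8 → posterior Inverse-Gamma(71/10, 425/8)
obs 12: x=-2 → posterior Inverse-Gamma(38/5, 213/4)
obs 13: x=1 → posterior Inverse-Gamma(81/10, 451/8)
obs 14: x=2 → posterior Inverse-Gamma(43/5, 125/2)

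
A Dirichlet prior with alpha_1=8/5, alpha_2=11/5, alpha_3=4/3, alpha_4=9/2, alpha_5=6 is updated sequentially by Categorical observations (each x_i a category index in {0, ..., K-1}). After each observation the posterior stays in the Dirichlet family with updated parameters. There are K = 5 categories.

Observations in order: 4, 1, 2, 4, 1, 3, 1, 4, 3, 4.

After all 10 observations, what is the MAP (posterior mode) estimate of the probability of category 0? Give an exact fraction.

obs 1: x=4 → posterior Dirichlet(8/5, 11/5, 4/3, 9/2, 7)
obs 2: x=1 → posterior Dirichlet(8/5, 16/5, 4/3, 9/2, 7)
obs 3: x=2 → posterior Dirichlet(8/5, 16/5, 7/3, 9/2, 7)
obs 4: x=4 → posterior Dirichlet(8/5, 16/5, 7/3, 9/2, 8)
obs 5: x=1 → posterior Dirichlet(8/5, 21/5, 7/3, 9/2, 8)
obs 6: x=3 → posterior Dirichlet(8/5, 21/5, 7/3, 11/2, 8)
obs 7: x=1 → posterior Dirichlet(8/5, 26/5, 7/3, 11/2, 8)
obs 8: x=4 → posterior Dirichlet(8/5, 26/5, 7/3, 11/2, 9)
obs 9: x=3 → posterior Dirichlet(8/5, 26/5, 7/3, 13/2, 9)
obs 10: x=4 → posterior Dirichlet(8/5, 26/5, 7/3, 13/2, 10)

18/619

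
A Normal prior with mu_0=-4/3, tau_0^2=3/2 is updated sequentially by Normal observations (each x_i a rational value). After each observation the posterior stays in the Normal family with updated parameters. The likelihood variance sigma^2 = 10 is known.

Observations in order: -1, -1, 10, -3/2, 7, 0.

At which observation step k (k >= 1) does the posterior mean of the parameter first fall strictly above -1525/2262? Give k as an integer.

obs 1: x=-1 → posterior Normal(-89/69, 30/23)
obs 2: x=-1 → posterior Normal(-49/39, 15/13)
obs 3: x=10 → posterior Normal(-8/87, 30/29)
obs 4: x=-3/2 → posterior Normal(-43/192, 15/16)
obs 5: x=7 → posterior Normal(83/210, 6/7)
obs 6: x=0 → posterior Normal(83/228, 15/19)

k = 3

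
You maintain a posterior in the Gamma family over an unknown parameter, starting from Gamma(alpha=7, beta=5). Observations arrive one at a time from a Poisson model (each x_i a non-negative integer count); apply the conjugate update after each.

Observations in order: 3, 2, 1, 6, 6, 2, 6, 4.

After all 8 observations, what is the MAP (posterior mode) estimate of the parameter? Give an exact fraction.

36/13

obs 1: x=3 → posterior Gamma(10, 6)
obs 2: x=2 → posterior Gamma(12, 7)
obs 3: x=1 → posterior Gamma(13, 8)
obs 4: x=6 → posterior Gamma(19, 9)
obs 5: x=6 → posterior Gamma(25, 10)
obs 6: x=2 → posterior Gamma(27, 11)
obs 7: x=6 → posterior Gamma(33, 12)
obs 8: x=4 → posterior Gamma(37, 13)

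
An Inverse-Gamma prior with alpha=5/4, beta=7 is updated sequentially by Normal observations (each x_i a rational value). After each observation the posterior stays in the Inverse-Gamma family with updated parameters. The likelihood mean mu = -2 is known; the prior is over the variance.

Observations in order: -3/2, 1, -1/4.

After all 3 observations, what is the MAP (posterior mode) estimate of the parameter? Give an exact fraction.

obs 1: x=-3/2 → posterior Inverse-Gamma(7/4, 57/8)
obs 2: x=1 → posterior Inverse-Gamma(9/4, 93/8)
obs 3: x=-1/4 → posterior Inverse-Gamma(11/4, 421/32)

421/120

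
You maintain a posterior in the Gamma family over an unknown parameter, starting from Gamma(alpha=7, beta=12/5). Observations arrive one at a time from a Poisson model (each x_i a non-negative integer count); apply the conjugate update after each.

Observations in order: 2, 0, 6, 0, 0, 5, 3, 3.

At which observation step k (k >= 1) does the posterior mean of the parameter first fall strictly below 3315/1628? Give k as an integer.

k = 5

obs 1: x=2 → posterior Gamma(9, 17/5)
obs 2: x=0 → posterior Gamma(9, 22/5)
obs 3: x=6 → posterior Gamma(15, 27/5)
obs 4: x=0 → posterior Gamma(15, 32/5)
obs 5: x=0 → posterior Gamma(15, 37/5)
obs 6: x=5 → posterior Gamma(20, 42/5)
obs 7: x=3 → posterior Gamma(23, 47/5)
obs 8: x=3 → posterior Gamma(26, 52/5)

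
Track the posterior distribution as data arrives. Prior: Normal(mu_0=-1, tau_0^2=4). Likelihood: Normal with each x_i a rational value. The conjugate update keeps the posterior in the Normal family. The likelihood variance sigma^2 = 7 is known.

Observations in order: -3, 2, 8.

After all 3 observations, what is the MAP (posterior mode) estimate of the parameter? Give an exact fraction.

obs 1: x=-3 → posterior Normal(-19/11, 28/11)
obs 2: x=2 → posterior Normal(-11/15, 28/15)
obs 3: x=8 → posterior Normal(21/19, 28/19)

21/19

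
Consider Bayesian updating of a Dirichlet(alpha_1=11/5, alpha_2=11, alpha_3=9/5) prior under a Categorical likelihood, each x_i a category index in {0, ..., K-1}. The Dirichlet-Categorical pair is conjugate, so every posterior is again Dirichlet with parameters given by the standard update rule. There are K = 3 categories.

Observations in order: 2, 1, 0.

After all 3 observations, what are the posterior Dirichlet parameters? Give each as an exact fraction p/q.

alpha_1=16/5, alpha_2=12, alpha_3=14/5

obs 1: x=2 → posterior Dirichlet(11/5, 11, 14/5)
obs 2: x=1 → posterior Dirichlet(11/5, 12, 14/5)
obs 3: x=0 → posterior Dirichlet(16/5, 12, 14/5)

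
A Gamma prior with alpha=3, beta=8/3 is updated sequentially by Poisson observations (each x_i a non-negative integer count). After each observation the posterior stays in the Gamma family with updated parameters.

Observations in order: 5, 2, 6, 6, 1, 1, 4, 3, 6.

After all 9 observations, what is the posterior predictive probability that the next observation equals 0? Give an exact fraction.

1350571686708832152540938380931547726504504680633544921875/28313468473157736370011296127792731029354930758695159595008

obs 1: x=5 → posterior Gamma(8, 11/3)
obs 2: x=2 → posterior Gamma(10, 14/3)
obs 3: x=6 → posterior Gamma(16, 17/3)
obs 4: x=6 → posterior Gamma(22, 20/3)
obs 5: x=1 → posterior Gamma(23, 23/3)
obs 6: x=1 → posterior Gamma(24, 26/3)
obs 7: x=4 → posterior Gamma(28, 29/3)
obs 8: x=3 → posterior Gamma(31, 32/3)
obs 9: x=6 → posterior Gamma(37, 35/3)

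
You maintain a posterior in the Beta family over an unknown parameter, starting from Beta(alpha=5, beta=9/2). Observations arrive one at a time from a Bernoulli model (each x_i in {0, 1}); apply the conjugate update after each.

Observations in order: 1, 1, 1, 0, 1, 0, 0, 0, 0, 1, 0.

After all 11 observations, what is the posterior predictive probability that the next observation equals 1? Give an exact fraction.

20/41

obs 1: x=1 → posterior Beta(6, 9/2)
obs 2: x=1 → posterior Beta(7, 9/2)
obs 3: x=1 → posterior Beta(8, 9/2)
obs 4: x=0 → posterior Beta(8, 11/2)
obs 5: x=1 → posterior Beta(9, 11/2)
obs 6: x=0 → posterior Beta(9, 13/2)
obs 7: x=0 → posterior Beta(9, 15/2)
obs 8: x=0 → posterior Beta(9, 17/2)
obs 9: x=0 → posterior Beta(9, 19/2)
obs 10: x=1 → posterior Beta(10, 19/2)
obs 11: x=0 → posterior Beta(10, 21/2)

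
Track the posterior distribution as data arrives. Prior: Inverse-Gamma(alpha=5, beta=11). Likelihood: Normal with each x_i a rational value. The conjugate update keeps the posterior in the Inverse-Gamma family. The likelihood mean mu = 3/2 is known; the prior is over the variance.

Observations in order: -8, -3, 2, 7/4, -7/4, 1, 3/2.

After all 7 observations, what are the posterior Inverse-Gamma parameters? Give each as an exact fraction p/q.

obs 1: x=-8 → posterior Inverse-Gamma(11/2, 449/8)
obs 2: x=-3 → posterior Inverse-Gamma(6, 265/4)
obs 3: x=2 → posterior Inverse-Gamma(13/2, 531/8)
obs 4: x=7/4 → posterior Inverse-Gamma(7, 2125/32)
obs 5: x=-7/4 → posterior Inverse-Gamma(15/2, 1147/16)
obs 6: x=1 → posterior Inverse-Gamma(8, 1149/16)
obs 7: x=3/2 → posterior Inverse-Gamma(17/2, 1149/16)

alpha=17/2, beta=1149/16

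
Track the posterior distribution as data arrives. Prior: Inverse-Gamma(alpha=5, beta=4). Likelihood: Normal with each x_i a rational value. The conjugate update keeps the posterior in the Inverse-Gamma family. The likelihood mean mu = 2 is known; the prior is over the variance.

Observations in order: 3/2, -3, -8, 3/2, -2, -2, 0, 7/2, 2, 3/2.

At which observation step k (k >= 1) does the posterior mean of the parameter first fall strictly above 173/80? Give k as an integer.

k = 2

obs 1: x=3/2 → posterior Inverse-Gamma(11/2, 33/8)
obs 2: x=-3 → posterior Inverse-Gamma(6, 133/8)
obs 3: x=-8 → posterior Inverse-Gamma(13/2, 533/8)
obs 4: x=3/2 → posterior Inverse-Gamma(7, 267/4)
obs 5: x=-2 → posterior Inverse-Gamma(15/2, 299/4)
obs 6: x=-2 → posterior Inverse-Gamma(8, 331/4)
obs 7: x=0 → posterior Inverse-Gamma(17/2, 339/4)
obs 8: x=7/2 → posterior Inverse-Gamma(9, 687/8)
obs 9: x=2 → posterior Inverse-Gamma(19/2, 687/8)
obs 10: x=3/2 → posterior Inverse-Gamma(10, 86)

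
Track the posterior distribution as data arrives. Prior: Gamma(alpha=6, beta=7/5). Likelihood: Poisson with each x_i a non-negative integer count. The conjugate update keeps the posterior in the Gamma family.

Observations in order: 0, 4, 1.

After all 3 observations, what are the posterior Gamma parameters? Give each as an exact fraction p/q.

obs 1: x=0 → posterior Gamma(6, 12/5)
obs 2: x=4 → posterior Gamma(10, 17/5)
obs 3: x=1 → posterior Gamma(11, 22/5)

alpha=11, beta=22/5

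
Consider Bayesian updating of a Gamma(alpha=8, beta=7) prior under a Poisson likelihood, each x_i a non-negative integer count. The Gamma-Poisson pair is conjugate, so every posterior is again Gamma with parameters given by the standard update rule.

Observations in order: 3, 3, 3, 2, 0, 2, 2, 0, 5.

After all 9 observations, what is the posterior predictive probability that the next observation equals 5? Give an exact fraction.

1045603972184309448522957228793026052096/40254497110927943179349807054456171205137

obs 1: x=3 → posterior Gamma(11, 8)
obs 2: x=3 → posterior Gamma(14, 9)
obs 3: x=3 → posterior Gamma(17, 10)
obs 4: x=2 → posterior Gamma(19, 11)
obs 5: x=0 → posterior Gamma(19, 12)
obs 6: x=2 → posterior Gamma(21, 13)
obs 7: x=2 → posterior Gamma(23, 14)
obs 8: x=0 → posterior Gamma(23, 15)
obs 9: x=5 → posterior Gamma(28, 16)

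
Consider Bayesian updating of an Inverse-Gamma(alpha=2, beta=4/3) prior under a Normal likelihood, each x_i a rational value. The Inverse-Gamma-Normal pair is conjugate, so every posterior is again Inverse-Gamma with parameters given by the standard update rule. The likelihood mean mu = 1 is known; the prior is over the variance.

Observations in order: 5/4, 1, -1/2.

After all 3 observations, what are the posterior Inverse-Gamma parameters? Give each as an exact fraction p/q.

obs 1: x=5/4 → posterior Inverse-Gamma(5/2, 131/96)
obs 2: x=1 → posterior Inverse-Gamma(3, 131/96)
obs 3: x=-1/2 → posterior Inverse-Gamma(7/2, 239/96)

alpha=7/2, beta=239/96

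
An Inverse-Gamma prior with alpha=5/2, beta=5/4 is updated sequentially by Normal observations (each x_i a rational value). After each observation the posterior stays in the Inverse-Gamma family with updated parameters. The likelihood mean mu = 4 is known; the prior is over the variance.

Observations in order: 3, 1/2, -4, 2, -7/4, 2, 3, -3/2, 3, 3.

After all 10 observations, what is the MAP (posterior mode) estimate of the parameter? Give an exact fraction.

145/16

obs 1: x=3 → posterior Inverse-Gamma(3, 7/4)
obs 2: x=1/2 → posterior Inverse-Gamma(7/2, 63/8)
obs 3: x=-4 → posterior Inverse-Gamma(4, 319/8)
obs 4: x=2 → posterior Inverse-Gamma(9/2, 335/8)
obs 5: x=-7/4 → posterior Inverse-Gamma(5, 1869/32)
obs 6: x=2 → posterior Inverse-Gamma(11/2, 1933/32)
obs 7: x=3 → posterior Inverse-Gamma(6, 1949/32)
obs 8: x=-3/2 → posterior Inverse-Gamma(13/2, 2433/32)
obs 9: x=3 → posterior Inverse-Gamma(7, 2449/32)
obs 10: x=3 → posterior Inverse-Gamma(15/2, 2465/32)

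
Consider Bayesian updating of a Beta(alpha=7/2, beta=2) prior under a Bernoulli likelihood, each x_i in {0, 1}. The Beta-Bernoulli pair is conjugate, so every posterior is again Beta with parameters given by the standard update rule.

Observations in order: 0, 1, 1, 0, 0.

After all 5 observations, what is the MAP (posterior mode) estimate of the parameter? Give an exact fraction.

obs 1: x=0 → posterior Beta(7/2, 3)
obs 2: x=1 → posterior Beta(9/2, 3)
obs 3: x=1 → posterior Beta(11/2, 3)
obs 4: x=0 → posterior Beta(11/2, 4)
obs 5: x=0 → posterior Beta(11/2, 5)

9/17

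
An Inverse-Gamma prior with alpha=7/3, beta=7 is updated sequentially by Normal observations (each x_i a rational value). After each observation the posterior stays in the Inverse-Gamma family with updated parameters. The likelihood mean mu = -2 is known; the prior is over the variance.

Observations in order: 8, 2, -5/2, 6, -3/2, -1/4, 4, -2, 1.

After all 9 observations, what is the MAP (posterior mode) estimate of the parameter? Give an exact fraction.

obs 1: x=8 → posterior Inverse-Gamma(17/6, 57)
obs 2: x=2 → posterior Inverse-Gamma(10/3, 65)
obs 3: x=-5/2 → posterior Inverse-Gamma(23/6, 521/8)
obs 4: x=6 → posterior Inverse-Gamma(13/3, 777/8)
obs 5: x=-3/2 → posterior Inverse-Gamma(29/6, 389/4)
obs 6: x=-1/4 → posterior Inverse-Gamma(16/3, 3161/32)
obs 7: x=4 → posterior Inverse-Gamma(35/6, 3737/32)
obs 8: x=-2 → posterior Inverse-Gamma(19/3, 3737/32)
obs 9: x=1 → posterior Inverse-Gamma(41/6, 3881/32)

11643/752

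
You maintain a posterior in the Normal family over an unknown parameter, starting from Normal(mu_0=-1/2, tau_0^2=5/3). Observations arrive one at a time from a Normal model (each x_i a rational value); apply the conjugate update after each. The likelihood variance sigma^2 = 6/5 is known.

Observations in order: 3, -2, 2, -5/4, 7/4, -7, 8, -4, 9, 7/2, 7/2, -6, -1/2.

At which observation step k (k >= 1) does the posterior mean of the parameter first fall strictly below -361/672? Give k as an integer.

k = 6

obs 1: x=3 → posterior Normal(66/43, 30/43)
obs 2: x=-2 → posterior Normal(4/17, 15/34)
obs 3: x=2 → posterior Normal(22/31, 10/31)
obs 4: x=-5/4 → posterior Normal(139/472, 15/59)
obs 5: x=7/4 → posterior Normal(157/286, 30/143)
obs 6: x=-7 → posterior Normal(-193/336, 5/28)
obs 7: x=8 → posterior Normal(207/386, 30/193)
obs 8: x=-4 → posterior Normal(7/436, 15/109)
obs 9: x=9 → posterior Normal(457/486, 10/81)
obs 10: x=7/2 → posterior Normal(79/67, 15/134)
obs 11: x=7/2 → posterior Normal(807/586, 30/293)
obs 12: x=-6 → posterior Normal(169/212, 5/53)
obs 13: x=-1/2 → posterior Normal(241/343, 30/343)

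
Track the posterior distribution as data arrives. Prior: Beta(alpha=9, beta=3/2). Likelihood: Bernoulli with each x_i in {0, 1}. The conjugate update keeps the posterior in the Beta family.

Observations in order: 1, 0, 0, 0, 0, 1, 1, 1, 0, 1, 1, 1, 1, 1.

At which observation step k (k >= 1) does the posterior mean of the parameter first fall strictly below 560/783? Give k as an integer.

k = 4

obs 1: x=1 → posterior Beta(10, 3/2)
obs 2: x=0 → posterior Beta(10, 5/2)
obs 3: x=0 → posterior Beta(10, 7/2)
obs 4: x=0 → posterior Beta(10, 9/2)
obs 5: x=0 → posterior Beta(10, 11/2)
obs 6: x=1 → posterior Beta(11, 11/2)
obs 7: x=1 → posterior Beta(12, 11/2)
obs 8: x=1 → posterior Beta(13, 11/2)
obs 9: x=0 → posterior Beta(13, 13/2)
obs 10: x=1 → posterior Beta(14, 13/2)
obs 11: x=1 → posterior Beta(15, 13/2)
obs 12: x=1 → posterior Beta(16, 13/2)
obs 13: x=1 → posterior Beta(17, 13/2)
obs 14: x=1 → posterior Beta(18, 13/2)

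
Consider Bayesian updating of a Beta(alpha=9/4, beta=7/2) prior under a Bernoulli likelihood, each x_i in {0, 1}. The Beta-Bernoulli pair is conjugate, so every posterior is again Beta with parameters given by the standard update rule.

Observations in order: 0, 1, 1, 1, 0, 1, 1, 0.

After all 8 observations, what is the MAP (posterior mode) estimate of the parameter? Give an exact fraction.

25/47

obs 1: x=0 → posterior Beta(9/4, 9/2)
obs 2: x=1 → posterior Beta(13/4, 9/2)
obs 3: x=1 → posterior Beta(17/4, 9/2)
obs 4: x=1 → posterior Beta(21/4, 9/2)
obs 5: x=0 → posterior Beta(21/4, 11/2)
obs 6: x=1 → posterior Beta(25/4, 11/2)
obs 7: x=1 → posterior Beta(29/4, 11/2)
obs 8: x=0 → posterior Beta(29/4, 13/2)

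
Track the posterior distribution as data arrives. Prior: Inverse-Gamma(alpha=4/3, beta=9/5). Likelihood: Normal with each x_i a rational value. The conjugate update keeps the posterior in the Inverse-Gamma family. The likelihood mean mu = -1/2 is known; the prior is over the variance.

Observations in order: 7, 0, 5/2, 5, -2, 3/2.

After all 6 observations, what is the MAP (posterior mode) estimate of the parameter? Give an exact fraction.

obs 1: x=7 → posterior Inverse-Gamma(11/6, 1197/40)
obs 2: x=0 → posterior Inverse-Gamma(7/3, 601/20)
obs 3: x=5/2 → posterior Inverse-Gamma(17/6, 691/20)
obs 4: x=5 → posterior Inverse-Gamma(10/3, 1987/40)
obs 5: x=-2 → posterior Inverse-Gamma(23/6, 254/5)
obs 6: x=3/2 → posterior Inverse-Gamma(13/3, 264/5)

99/10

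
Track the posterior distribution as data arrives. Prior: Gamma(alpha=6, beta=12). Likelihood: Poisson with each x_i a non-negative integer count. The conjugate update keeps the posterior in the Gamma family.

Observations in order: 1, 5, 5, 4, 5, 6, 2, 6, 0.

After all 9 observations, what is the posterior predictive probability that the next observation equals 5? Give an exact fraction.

obs 1: x=1 → posterior Gamma(7, 13)
obs 2: x=5 → posterior Gamma(12, 14)
obs 3: x=5 → posterior Gamma(17, 15)
obs 4: x=4 → posterior Gamma(21, 16)
obs 5: x=5 → posterior Gamma(26, 17)
obs 6: x=6 → posterior Gamma(32, 18)
obs 7: x=2 → posterior Gamma(34, 19)
obs 8: x=6 → posterior Gamma(40, 20)
obs 9: x=0 → posterior Gamma(40, 21)

955261207426159848821350578604947219764533064929780917141/29143248860359137405072340373697784847965121976480525451264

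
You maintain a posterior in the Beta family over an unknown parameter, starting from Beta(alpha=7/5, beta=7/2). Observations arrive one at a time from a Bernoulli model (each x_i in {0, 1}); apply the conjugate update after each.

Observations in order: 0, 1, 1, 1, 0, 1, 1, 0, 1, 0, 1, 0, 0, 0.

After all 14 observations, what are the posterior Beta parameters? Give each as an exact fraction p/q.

obs 1: x=0 → posterior Beta(7/5, 9/2)
obs 2: x=1 → posterior Beta(12/5, 9/2)
obs 3: x=1 → posterior Beta(17/5, 9/2)
obs 4: x=1 → posterior Beta(22/5, 9/2)
obs 5: x=0 → posterior Beta(22/5, 11/2)
obs 6: x=1 → posterior Beta(27/5, 11/2)
obs 7: x=1 → posterior Beta(32/5, 11/2)
obs 8: x=0 → posterior Beta(32/5, 13/2)
obs 9: x=1 → posterior Beta(37/5, 13/2)
obs 10: x=0 → posterior Beta(37/5, 15/2)
obs 11: x=1 → posterior Beta(42/5, 15/2)
obs 12: x=0 → posterior Beta(42/5, 17/2)
obs 13: x=0 → posterior Beta(42/5, 19/2)
obs 14: x=0 → posterior Beta(42/5, 21/2)

alpha=42/5, beta=21/2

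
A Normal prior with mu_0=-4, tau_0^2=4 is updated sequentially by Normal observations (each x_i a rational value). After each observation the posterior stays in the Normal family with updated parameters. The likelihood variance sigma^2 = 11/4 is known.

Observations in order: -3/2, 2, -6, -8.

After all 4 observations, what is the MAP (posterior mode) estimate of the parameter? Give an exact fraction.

-52/15

obs 1: x=-3/2 → posterior Normal(-68/27, 44/27)
obs 2: x=2 → posterior Normal(-36/43, 44/43)
obs 3: x=-6 → posterior Normal(-132/59, 44/59)
obs 4: x=-8 → posterior Normal(-52/15, 44/75)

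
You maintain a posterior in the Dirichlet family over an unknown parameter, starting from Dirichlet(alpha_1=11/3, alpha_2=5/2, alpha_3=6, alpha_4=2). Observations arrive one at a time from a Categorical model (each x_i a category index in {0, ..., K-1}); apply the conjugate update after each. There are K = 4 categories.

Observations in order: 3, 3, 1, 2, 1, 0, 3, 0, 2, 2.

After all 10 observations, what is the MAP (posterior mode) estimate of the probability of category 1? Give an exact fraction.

21/121

obs 1: x=3 → posterior Dirichlet(11/3, 5/2, 6, 3)
obs 2: x=3 → posterior Dirichlet(11/3, 5/2, 6, 4)
obs 3: x=1 → posterior Dirichlet(11/3, 7/2, 6, 4)
obs 4: x=2 → posterior Dirichlet(11/3, 7/2, 7, 4)
obs 5: x=1 → posterior Dirichlet(11/3, 9/2, 7, 4)
obs 6: x=0 → posterior Dirichlet(14/3, 9/2, 7, 4)
obs 7: x=3 → posterior Dirichlet(14/3, 9/2, 7, 5)
obs 8: x=0 → posterior Dirichlet(17/3, 9/2, 7, 5)
obs 9: x=2 → posterior Dirichlet(17/3, 9/2, 8, 5)
obs 10: x=2 → posterior Dirichlet(17/3, 9/2, 9, 5)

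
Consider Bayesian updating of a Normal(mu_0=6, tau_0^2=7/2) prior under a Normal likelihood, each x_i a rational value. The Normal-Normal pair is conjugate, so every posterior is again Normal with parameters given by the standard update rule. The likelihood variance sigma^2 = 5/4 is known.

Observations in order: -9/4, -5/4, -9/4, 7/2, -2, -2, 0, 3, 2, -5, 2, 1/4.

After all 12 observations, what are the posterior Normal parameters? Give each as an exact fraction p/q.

mu_0=-26/173, tau_0^2=35/346

obs 1: x=-9/4 → posterior Normal(-3/38, 35/38)
obs 2: x=-5/4 → posterior Normal(-19/33, 35/66)
obs 3: x=-9/4 → posterior Normal(-101/94, 35/94)
obs 4: x=7/2 → posterior Normal(-3/122, 35/122)
obs 5: x=-2 → posterior Normal(-59/150, 7/30)
obs 6: x=-2 → posterior Normal(-115/178, 35/178)
obs 7: x=0 → posterior Normal(-115/206, 35/206)
obs 8: x=3 → posterior Normal(-31/234, 35/234)
obs 9: x=2 → posterior Normal(25/262, 35/262)
obs 10: x=-5 → posterior Normal(-23/58, 7/58)
obs 11: x=2 → posterior Normal(-59/318, 35/318)
obs 12: x=1/4 → posterior Normal(-26/173, 35/346)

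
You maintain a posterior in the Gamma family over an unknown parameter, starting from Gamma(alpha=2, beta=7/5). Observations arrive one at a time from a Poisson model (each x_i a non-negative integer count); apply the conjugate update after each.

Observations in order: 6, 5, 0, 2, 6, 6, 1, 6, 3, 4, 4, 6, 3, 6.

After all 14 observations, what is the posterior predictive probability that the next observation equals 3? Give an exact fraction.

182816359557468010478590635706527098017333844429578346433589501664174638376711843388709191755481131009268364415868431875/929421487580310855347083312840353191014577787001488676532940570794568692731657651055669252748888660816133932967989870592

obs 1: x=6 → posterior Gamma(8, 12/5)
obs 2: x=5 → posterior Gamma(13, 17/5)
obs 3: x=0 → posterior Gamma(13, 22/5)
obs 4: x=2 → posterior Gamma(15, 27/5)
obs 5: x=6 → posterior Gamma(21, 32/5)
obs 6: x=6 → posterior Gamma(27, 37/5)
obs 7: x=1 → posterior Gamma(28, 42/5)
obs 8: x=6 → posterior Gamma(34, 47/5)
obs 9: x=3 → posterior Gamma(37, 52/5)
obs 10: x=4 → posterior Gamma(41, 57/5)
obs 11: x=4 → posterior Gamma(45, 62/5)
obs 12: x=6 → posterior Gamma(51, 67/5)
obs 13: x=3 → posterior Gamma(54, 72/5)
obs 14: x=6 → posterior Gamma(60, 77/5)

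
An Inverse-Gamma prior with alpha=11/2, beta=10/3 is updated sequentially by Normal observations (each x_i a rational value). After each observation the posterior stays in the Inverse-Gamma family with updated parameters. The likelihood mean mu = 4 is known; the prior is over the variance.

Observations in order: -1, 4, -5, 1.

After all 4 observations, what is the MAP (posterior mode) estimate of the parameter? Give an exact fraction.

obs 1: x=-1 → posterior Inverse-Gamma(6, 95/6)
obs 2: x=4 → posterior Inverse-Gamma(13/2, 95/6)
obs 3: x=-5 → posterior Inverse-Gamma(7, 169/3)
obs 4: x=1 → posterior Inverse-Gamma(15/2, 365/6)

365/51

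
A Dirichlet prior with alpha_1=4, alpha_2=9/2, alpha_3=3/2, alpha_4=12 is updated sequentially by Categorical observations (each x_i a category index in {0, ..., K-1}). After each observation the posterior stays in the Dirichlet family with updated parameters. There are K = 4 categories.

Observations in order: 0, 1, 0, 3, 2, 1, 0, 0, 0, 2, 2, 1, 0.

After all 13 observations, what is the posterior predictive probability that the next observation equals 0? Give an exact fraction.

obs 1: x=0 → posterior Dirichlet(5, 9/2, 3/2, 12)
obs 2: x=1 → posterior Dirichlet(5, 11/2, 3/2, 12)
obs 3: x=0 → posterior Dirichlet(6, 11/2, 3/2, 12)
obs 4: x=3 → posterior Dirichlet(6, 11/2, 3/2, 13)
obs 5: x=2 → posterior Dirichlet(6, 11/2, 5/2, 13)
obs 6: x=1 → posterior Dirichlet(6, 13/2, 5/2, 13)
obs 7: x=0 → posterior Dirichlet(7, 13/2, 5/2, 13)
obs 8: x=0 → posterior Dirichlet(8, 13/2, 5/2, 13)
obs 9: x=0 → posterior Dirichlet(9, 13/2, 5/2, 13)
obs 10: x=2 → posterior Dirichlet(9, 13/2, 7/2, 13)
obs 11: x=2 → posterior Dirichlet(9, 13/2, 9/2, 13)
obs 12: x=1 → posterior Dirichlet(9, 15/2, 9/2, 13)
obs 13: x=0 → posterior Dirichlet(10, 15/2, 9/2, 13)

2/7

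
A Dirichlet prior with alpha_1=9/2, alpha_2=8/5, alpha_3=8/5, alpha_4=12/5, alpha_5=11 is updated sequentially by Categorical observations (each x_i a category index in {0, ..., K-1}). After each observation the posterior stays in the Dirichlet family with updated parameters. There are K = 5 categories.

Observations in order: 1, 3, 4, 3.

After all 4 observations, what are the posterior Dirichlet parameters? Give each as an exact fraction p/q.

obs 1: x=1 → posterior Dirichlet(9/2, 13/5, 8/5, 12/5, 11)
obs 2: x=3 → posterior Dirichlet(9/2, 13/5, 8/5, 17/5, 11)
obs 3: x=4 → posterior Dirichlet(9/2, 13/5, 8/5, 17/5, 12)
obs 4: x=3 → posterior Dirichlet(9/2, 13/5, 8/5, 22/5, 12)

alpha_1=9/2, alpha_2=13/5, alpha_3=8/5, alpha_4=22/5, alpha_5=12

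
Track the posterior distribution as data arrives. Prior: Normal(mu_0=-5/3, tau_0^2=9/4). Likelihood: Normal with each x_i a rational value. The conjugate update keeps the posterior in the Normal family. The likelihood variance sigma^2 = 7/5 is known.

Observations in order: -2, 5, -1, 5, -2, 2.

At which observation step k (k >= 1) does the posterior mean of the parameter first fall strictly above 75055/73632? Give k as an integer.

obs 1: x=-2 → posterior Normal(-410/219, 63/73)
obs 2: x=5 → posterior Normal(265/354, 63/118)
obs 3: x=-1 → posterior Normal(130/489, 63/163)
obs 4: x=5 → posterior Normal(805/624, 63/208)
obs 5: x=-2 → posterior Normal(535/759, 63/253)
obs 6: x=2 → posterior Normal(805/894, 63/298)

k = 4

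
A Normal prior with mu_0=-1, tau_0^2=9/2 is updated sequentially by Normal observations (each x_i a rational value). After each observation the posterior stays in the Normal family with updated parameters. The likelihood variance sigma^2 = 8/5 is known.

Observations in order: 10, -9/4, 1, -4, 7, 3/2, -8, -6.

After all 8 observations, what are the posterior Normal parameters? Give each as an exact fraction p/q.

obs 1: x=10 → posterior Normal(434/61, 72/61)
obs 2: x=-9/4 → posterior Normal(1331/424, 36/53)
obs 3: x=1 → posterior Normal(1511/604, 72/151)
obs 4: x=-4 → posterior Normal(113/112, 18/49)
obs 5: x=7 → posterior Normal(2051/964, 72/241)
obs 6: x=3/2 → posterior Normal(211/104, 36/143)
obs 7: x=-8 → posterior Normal(881/1324, 72/331)
obs 8: x=-6 → posterior Normal(-199/1504, 9/47)

mu_0=-199/1504, tau_0^2=9/47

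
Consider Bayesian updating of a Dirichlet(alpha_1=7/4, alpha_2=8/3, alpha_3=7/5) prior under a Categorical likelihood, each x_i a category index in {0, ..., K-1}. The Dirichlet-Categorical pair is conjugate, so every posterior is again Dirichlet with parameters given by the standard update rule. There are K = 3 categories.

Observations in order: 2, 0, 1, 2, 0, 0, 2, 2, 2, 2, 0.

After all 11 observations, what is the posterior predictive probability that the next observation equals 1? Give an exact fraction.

220/1009

obs 1: x=2 → posterior Dirichlet(7/4, 8/3, 12/5)
obs 2: x=0 → posterior Dirichlet(11/4, 8/3, 12/5)
obs 3: x=1 → posterior Dirichlet(11/4, 11/3, 12/5)
obs 4: x=2 → posterior Dirichlet(11/4, 11/3, 17/5)
obs 5: x=0 → posterior Dirichlet(15/4, 11/3, 17/5)
obs 6: x=0 → posterior Dirichlet(19/4, 11/3, 17/5)
obs 7: x=2 → posterior Dirichlet(19/4, 11/3, 22/5)
obs 8: x=2 → posterior Dirichlet(19/4, 11/3, 27/5)
obs 9: x=2 → posterior Dirichlet(19/4, 11/3, 32/5)
obs 10: x=2 → posterior Dirichlet(19/4, 11/3, 37/5)
obs 11: x=0 → posterior Dirichlet(23/4, 11/3, 37/5)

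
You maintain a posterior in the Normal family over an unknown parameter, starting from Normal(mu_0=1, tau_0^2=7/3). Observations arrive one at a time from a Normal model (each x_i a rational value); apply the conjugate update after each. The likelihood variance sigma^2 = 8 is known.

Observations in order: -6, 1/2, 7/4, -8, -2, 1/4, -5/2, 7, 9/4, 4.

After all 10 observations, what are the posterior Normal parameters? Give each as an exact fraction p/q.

mu_0=19/376, tau_0^2=28/47

obs 1: x=-6 → posterior Normal(-18/31, 56/31)
obs 2: x=1/2 → posterior Normal(-29/76, 28/19)
obs 3: x=7/4 → posterior Normal(-1/20, 56/45)
obs 4: x=-8 → posterior Normal(-233/208, 14/13)
obs 5: x=-2 → posterior Normal(-289/236, 56/59)
obs 6: x=1/4 → posterior Normal(-47/44, 28/33)
obs 7: x=-5/2 → posterior Normal(-88/73, 56/73)
obs 8: x=7 → posterior Normal(-39/80, 7/10)
obs 9: x=9/4 → posterior Normal(-31/116, 56/87)
obs 10: x=4 → posterior Normal(19/376, 28/47)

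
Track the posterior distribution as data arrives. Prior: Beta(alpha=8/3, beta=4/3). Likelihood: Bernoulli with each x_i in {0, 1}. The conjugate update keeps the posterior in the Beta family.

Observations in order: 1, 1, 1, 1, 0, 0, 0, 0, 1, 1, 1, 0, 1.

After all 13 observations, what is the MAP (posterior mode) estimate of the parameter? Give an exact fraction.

obs 1: x=1 → posterior Beta(11/3, 4/3)
obs 2: x=1 → posterior Beta(14/3, 4/3)
obs 3: x=1 → posterior Beta(17/3, 4/3)
obs 4: x=1 → posterior Beta(20/3, 4/3)
obs 5: x=0 → posterior Beta(20/3, 7/3)
obs 6: x=0 → posterior Beta(20/3, 10/3)
obs 7: x=0 → posterior Beta(20/3, 13/3)
obs 8: x=0 → posterior Beta(20/3, 16/3)
obs 9: x=1 → posterior Beta(23/3, 16/3)
obs 10: x=1 → posterior Beta(26/3, 16/3)
obs 11: x=1 → posterior Beta(29/3, 16/3)
obs 12: x=0 → posterior Beta(29/3, 19/3)
obs 13: x=1 → posterior Beta(32/3, 19/3)

29/45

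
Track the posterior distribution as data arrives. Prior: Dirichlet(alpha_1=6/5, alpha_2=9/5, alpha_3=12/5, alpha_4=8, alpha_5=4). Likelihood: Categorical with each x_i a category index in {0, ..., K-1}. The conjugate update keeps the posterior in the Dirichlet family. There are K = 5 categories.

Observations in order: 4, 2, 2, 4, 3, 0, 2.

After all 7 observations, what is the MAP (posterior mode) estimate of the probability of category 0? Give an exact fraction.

obs 1: x=4 → posterior Dirichlet(6/5, 9/5, 12/5, 8, 5)
obs 2: x=2 → posterior Dirichlet(6/5, 9/5, 17/5, 8, 5)
obs 3: x=2 → posterior Dirichlet(6/5, 9/5, 22/5, 8, 5)
obs 4: x=4 → posterior Dirichlet(6/5, 9/5, 22/5, 8, 6)
obs 5: x=3 → posterior Dirichlet(6/5, 9/5, 22/5, 9, 6)
obs 6: x=0 → posterior Dirichlet(11/5, 9/5, 22/5, 9, 6)
obs 7: x=2 → posterior Dirichlet(11/5, 9/5, 27/5, 9, 6)

6/97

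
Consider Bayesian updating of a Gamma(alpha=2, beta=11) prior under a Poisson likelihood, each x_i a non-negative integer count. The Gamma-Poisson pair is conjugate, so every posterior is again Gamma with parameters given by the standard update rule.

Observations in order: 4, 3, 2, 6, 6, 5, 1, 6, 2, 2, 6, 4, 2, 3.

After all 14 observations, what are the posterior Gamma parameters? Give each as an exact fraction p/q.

obs 1: x=4 → posterior Gamma(6, 12)
obs 2: x=3 → posterior Gamma(9, 13)
obs 3: x=2 → posterior Gamma(11, 14)
obs 4: x=6 → posterior Gamma(17, 15)
obs 5: x=6 → posterior Gamma(23, 16)
obs 6: x=5 → posterior Gamma(28, 17)
obs 7: x=1 → posterior Gamma(29, 18)
obs 8: x=6 → posterior Gamma(35, 19)
obs 9: x=2 → posterior Gamma(37, 20)
obs 10: x=2 → posterior Gamma(39, 21)
obs 11: x=6 → posterior Gamma(45, 22)
obs 12: x=4 → posterior Gamma(49, 23)
obs 13: x=2 → posterior Gamma(51, 24)
obs 14: x=3 → posterior Gamma(54, 25)

alpha=54, beta=25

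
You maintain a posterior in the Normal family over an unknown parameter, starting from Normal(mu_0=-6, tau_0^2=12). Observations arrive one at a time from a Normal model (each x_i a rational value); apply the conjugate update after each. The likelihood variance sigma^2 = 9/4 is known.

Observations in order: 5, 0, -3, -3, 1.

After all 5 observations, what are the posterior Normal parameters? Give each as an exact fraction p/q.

mu_0=-18/83, tau_0^2=36/83

obs 1: x=5 → posterior Normal(62/19, 36/19)
obs 2: x=0 → posterior Normal(62/35, 36/35)
obs 3: x=-3 → posterior Normal(14/51, 12/17)
obs 4: x=-3 → posterior Normal(-34/67, 36/67)
obs 5: x=1 → posterior Normal(-18/83, 36/83)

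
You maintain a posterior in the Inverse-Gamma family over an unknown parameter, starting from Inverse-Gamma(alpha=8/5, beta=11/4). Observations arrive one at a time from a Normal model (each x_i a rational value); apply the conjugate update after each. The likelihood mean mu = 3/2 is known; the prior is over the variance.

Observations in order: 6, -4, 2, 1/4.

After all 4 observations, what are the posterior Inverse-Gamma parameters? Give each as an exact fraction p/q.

alpha=18/5, beta=925/32

obs 1: x=6 → posterior Inverse-Gamma(21/10, 103/8)
obs 2: x=-4 → posterior Inverse-Gamma(13/5, 28)
obs 3: x=2 → posterior Inverse-Gamma(31/10, 225/8)
obs 4: x=1/4 → posterior Inverse-Gamma(18/5, 925/32)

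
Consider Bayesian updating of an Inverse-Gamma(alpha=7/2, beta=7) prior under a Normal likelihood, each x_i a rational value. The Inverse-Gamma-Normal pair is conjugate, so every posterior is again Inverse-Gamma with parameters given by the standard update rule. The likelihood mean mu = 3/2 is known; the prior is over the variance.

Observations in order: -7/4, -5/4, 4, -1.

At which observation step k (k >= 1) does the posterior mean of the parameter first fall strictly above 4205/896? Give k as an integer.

k = 3

obs 1: x=-7/4 → posterior Inverse-Gamma(4, 393/32)
obs 2: x=-5/4 → posterior Inverse-Gamma(9/2, 257/16)
obs 3: x=4 → posterior Inverse-Gamma(5, 307/16)
obs 4: x=-1 → posterior Inverse-Gamma(11/2, 357/16)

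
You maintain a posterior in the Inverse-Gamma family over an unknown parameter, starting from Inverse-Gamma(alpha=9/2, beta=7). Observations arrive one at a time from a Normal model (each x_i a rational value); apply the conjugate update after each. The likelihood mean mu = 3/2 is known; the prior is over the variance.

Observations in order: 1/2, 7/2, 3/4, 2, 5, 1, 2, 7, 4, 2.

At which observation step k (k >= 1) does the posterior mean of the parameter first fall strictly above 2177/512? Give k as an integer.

k = 9

obs 1: x=1/2 → posterior Inverse-Gamma(5, 15/2)
obs 2: x=7/2 → posterior Inverse-Gamma(11/2, 19/2)
obs 3: x=3/4 → posterior Inverse-Gamma(6, 313/32)
obs 4: x=2 → posterior Inverse-Gamma(13/2, 317/32)
obs 5: x=5 → posterior Inverse-Gamma(7, 513/32)
obs 6: x=1 → posterior Inverse-Gamma(15/2, 517/32)
obs 7: x=2 → posterior Inverse-Gamma(8, 521/32)
obs 8: x=7 → posterior Inverse-Gamma(17/2, 1005/32)
obs 9: x=4 → posterior Inverse-Gamma(9, 1105/32)
obs 10: x=2 → posterior Inverse-Gamma(19/2, 1109/32)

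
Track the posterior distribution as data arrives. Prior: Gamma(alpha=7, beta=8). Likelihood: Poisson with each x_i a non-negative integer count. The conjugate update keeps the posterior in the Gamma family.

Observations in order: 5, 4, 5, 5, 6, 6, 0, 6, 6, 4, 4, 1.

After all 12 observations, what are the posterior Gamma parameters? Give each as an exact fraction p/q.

obs 1: x=5 → posterior Gamma(12, 9)
obs 2: x=4 → posterior Gamma(16, 10)
obs 3: x=5 → posterior Gamma(21, 11)
obs 4: x=5 → posterior Gamma(26, 12)
obs 5: x=6 → posterior Gamma(32, 13)
obs 6: x=6 → posterior Gamma(38, 14)
obs 7: x=0 → posterior Gamma(38, 15)
obs 8: x=6 → posterior Gamma(44, 16)
obs 9: x=6 → posterior Gamma(50, 17)
obs 10: x=4 → posterior Gamma(54, 18)
obs 11: x=4 → posterior Gamma(58, 19)
obs 12: x=1 → posterior Gamma(59, 20)

alpha=59, beta=20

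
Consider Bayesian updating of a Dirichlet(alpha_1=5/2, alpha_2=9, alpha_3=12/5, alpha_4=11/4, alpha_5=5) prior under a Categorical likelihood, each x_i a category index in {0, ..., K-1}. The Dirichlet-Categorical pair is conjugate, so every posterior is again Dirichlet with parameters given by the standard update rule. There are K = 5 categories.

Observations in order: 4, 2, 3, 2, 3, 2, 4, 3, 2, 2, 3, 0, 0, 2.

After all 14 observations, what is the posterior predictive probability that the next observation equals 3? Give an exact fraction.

135/713

obs 1: x=4 → posterior Dirichlet(5/2, 9, 12/5, 11/4, 6)
obs 2: x=2 → posterior Dirichlet(5/2, 9, 17/5, 11/4, 6)
obs 3: x=3 → posterior Dirichlet(5/2, 9, 17/5, 15/4, 6)
obs 4: x=2 → posterior Dirichlet(5/2, 9, 22/5, 15/4, 6)
obs 5: x=3 → posterior Dirichlet(5/2, 9, 22/5, 19/4, 6)
obs 6: x=2 → posterior Dirichlet(5/2, 9, 27/5, 19/4, 6)
obs 7: x=4 → posterior Dirichlet(5/2, 9, 27/5, 19/4, 7)
obs 8: x=3 → posterior Dirichlet(5/2, 9, 27/5, 23/4, 7)
obs 9: x=2 → posterior Dirichlet(5/2, 9, 32/5, 23/4, 7)
obs 10: x=2 → posterior Dirichlet(5/2, 9, 37/5, 23/4, 7)
obs 11: x=3 → posterior Dirichlet(5/2, 9, 37/5, 27/4, 7)
obs 12: x=0 → posterior Dirichlet(7/2, 9, 37/5, 27/4, 7)
obs 13: x=0 → posterior Dirichlet(9/2, 9, 37/5, 27/4, 7)
obs 14: x=2 → posterior Dirichlet(9/2, 9, 42/5, 27/4, 7)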